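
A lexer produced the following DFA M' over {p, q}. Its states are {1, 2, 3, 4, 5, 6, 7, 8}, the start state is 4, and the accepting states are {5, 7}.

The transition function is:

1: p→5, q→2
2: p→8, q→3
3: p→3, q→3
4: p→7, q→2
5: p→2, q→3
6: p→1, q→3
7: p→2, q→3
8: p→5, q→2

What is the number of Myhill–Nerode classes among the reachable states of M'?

Reachable states from the start: {2,3,4,5,7,8}. Unreachable: {1,6} — drop them.
P0 = {5,7} | {2,3,4,8}.
On input p, block {2,3,4,8} splits into {2,3} and {4,8}.
Refine {2,3} on symbol p: members go to different blocks, giving {2} and {3}.
Stable partition: {5,7} | {2} | {4,8} | {3} — 4 equivalence classes.

4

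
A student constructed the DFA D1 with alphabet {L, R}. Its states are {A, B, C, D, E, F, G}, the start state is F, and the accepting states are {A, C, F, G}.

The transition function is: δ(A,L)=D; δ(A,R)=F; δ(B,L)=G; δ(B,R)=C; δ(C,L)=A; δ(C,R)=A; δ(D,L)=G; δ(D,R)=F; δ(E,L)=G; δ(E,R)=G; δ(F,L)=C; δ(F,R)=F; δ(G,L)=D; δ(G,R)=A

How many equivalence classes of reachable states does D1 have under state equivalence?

Reachable states from the start: {A,C,D,F,G}. Unreachable: {B,E} — drop them.
Start with accepting vs non-accepting: {A,C,F,G} | {D}.
On input L, block {A,C,F,G} splits into {A,G} and {C,F}.
Refine {A,G} on symbol R: members go to different blocks, giving {A} and {G}.
On input L, block {C,F} splits into {C} and {F}.
No further refinement is possible. Final partition (5 blocks): {A} | {D} | {C} | {G} | {F}.

5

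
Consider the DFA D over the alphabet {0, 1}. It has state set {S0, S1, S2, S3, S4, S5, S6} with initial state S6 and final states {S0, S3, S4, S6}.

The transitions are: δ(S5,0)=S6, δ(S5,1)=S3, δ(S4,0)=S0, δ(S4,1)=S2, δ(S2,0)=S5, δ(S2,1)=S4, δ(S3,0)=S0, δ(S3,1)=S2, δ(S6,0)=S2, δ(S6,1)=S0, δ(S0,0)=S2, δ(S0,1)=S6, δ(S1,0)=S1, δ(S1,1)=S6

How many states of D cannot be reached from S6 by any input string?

BFS from S6 reaches {S0, S2, S3, S4, S5, S6}; the 1 state(s) S1 are never visited.

1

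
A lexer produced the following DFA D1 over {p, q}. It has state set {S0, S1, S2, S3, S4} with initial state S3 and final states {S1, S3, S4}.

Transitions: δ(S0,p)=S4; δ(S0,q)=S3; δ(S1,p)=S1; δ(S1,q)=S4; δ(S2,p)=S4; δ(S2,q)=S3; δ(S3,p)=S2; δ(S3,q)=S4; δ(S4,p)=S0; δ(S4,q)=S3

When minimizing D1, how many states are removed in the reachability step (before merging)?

Starting at S3 and following transitions, the reachable set is {S0, S2, S3, S4}. That leaves S1 unreachable — 1 in total.

1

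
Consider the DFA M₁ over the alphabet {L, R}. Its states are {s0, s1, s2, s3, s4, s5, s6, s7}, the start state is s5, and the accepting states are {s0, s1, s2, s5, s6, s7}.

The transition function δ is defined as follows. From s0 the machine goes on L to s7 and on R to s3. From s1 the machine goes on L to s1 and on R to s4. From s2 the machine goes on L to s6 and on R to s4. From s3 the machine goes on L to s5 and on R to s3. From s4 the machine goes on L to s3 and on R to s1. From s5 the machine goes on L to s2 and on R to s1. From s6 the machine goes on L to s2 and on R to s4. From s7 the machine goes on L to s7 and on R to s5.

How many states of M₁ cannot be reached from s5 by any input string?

2

No path from s5 leads to s0, s7; the other 6 states are all reachable.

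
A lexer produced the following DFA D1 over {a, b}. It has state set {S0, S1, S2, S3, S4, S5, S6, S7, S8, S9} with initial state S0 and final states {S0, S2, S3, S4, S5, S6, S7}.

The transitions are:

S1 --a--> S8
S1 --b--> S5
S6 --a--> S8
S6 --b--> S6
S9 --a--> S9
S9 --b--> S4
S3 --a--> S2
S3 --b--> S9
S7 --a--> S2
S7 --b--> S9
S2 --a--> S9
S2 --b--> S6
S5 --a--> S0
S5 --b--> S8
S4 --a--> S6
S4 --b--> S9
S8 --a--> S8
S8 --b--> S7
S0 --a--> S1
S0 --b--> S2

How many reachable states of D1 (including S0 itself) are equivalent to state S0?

First remove the unreachable states {S3}; 9 states remain.
Start with accepting vs non-accepting: {S0,S2,S4,S5,S6,S7} | {S1,S8,S9}.
Split {S0,S2,S4,S5,S6,S7} by δ(·,a) → {S0,S2,S6} and {S4,S5,S7}.
No further refinement is possible. Final partition (3 blocks): {S0,S2,S6} | {S1,S8,S9} | {S4,S5,S7}.
State S0 belongs to the block {S0,S2,S6}, which has 3 states.

3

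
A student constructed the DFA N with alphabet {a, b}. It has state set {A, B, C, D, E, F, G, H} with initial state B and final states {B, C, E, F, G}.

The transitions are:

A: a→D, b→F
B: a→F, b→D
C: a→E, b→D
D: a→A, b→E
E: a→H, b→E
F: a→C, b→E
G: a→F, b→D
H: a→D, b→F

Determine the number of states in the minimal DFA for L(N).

Reachable states from the start: {A,B,C,D,E,F,H}. Unreachable: {G} — drop them.
Start with accepting vs non-accepting: {B,C,E,F} | {A,D,H}.
Split {B,C,E,F} by δ(·,a) → {B,C,F} and {E}.
Refine {B,C,F} on symbol a: members go to different blocks, giving {B,F} and {C}.
On input a, block {B,F} splits into {B} and {F}.
On input b, block {A,D,H} splits into {A,H} and {D}.
No further refinement is possible. Final partition (6 blocks): {B} | {A,H} | {E} | {C} | {F} | {D}.

6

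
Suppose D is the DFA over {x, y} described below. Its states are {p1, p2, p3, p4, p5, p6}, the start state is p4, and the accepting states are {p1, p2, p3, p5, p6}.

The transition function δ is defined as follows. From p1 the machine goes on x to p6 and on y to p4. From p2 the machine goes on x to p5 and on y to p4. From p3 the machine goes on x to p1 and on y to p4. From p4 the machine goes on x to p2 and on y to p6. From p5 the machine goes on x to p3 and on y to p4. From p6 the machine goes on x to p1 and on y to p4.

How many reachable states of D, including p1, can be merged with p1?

P0 = {p1,p2,p3,p5,p6} | {p4}.
No further refinement is possible. Final partition (2 blocks): {p1,p2,p3,p5,p6} | {p4}.
State p1 belongs to the block {p1,p2,p3,p5,p6}, which has 5 states.

5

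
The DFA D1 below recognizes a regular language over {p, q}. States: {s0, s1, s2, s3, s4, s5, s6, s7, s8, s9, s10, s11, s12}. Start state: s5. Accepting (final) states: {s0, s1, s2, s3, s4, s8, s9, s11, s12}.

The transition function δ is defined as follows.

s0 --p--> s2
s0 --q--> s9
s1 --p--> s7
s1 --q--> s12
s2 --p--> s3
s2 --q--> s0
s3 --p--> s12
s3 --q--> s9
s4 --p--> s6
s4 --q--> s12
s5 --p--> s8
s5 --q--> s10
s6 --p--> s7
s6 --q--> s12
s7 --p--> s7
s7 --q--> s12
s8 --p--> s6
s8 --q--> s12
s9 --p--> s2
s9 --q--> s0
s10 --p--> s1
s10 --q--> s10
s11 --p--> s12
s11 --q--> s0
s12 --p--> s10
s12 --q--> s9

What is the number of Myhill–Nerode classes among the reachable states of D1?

7

First remove the unreachable states {s4,s11}; 11 states remain.
P0 = {s0,s1,s2,s3,s8,s9,s12} | {s5,s6,s7,s10}.
On input p, block {s0,s1,s2,s3,s8,s9,s12} splits into {s0,s2,s3,s9} and {s1,s8,s12}.
Refine {s0,s2,s3,s9} on symbol p: members go to different blocks, giving {s0,s2,s9} and {s3}.
Refine {s0,s2,s9} on symbol p: members go to different blocks, giving {s0,s9} and {s2}.
On input p, block {s5,s6,s7,s10} splits into {s5,s10} and {s6,s7}.
Refine {s1,s8,s12} on symbol p: members go to different blocks, giving {s1,s8} and {s12}.
No further refinement is possible. Final partition (7 blocks): {s0,s9} | {s5,s10} | {s1,s8} | {s3} | {s2} | {s6,s7} | {s12}.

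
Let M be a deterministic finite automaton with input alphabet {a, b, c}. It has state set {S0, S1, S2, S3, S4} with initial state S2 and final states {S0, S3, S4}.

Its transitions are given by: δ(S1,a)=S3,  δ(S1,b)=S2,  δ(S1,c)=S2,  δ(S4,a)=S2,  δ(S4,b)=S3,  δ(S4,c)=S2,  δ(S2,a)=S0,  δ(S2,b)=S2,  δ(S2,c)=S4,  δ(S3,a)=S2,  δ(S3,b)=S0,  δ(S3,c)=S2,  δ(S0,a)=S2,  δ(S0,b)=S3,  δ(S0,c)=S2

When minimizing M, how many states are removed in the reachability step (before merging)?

1

Starting at S2 and following transitions, the reachable set is {S0, S2, S3, S4}. That leaves S1 unreachable — 1 in total.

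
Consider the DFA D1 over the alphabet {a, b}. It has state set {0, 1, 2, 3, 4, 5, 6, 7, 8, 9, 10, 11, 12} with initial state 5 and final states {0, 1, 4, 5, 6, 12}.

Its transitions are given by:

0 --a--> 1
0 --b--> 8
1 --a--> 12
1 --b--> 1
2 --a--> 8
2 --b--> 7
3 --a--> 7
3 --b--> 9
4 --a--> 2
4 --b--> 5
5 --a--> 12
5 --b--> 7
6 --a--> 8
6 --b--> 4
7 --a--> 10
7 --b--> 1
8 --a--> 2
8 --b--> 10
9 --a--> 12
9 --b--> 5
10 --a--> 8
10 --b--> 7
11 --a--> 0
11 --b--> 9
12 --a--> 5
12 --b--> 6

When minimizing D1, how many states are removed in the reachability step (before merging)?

Starting at 5 and following transitions, the reachable set is {1, 2, 4, 5, 6, 7, 8, 10, 12}. That leaves 0, 3, 9, 11 unreachable — 4 in total.

4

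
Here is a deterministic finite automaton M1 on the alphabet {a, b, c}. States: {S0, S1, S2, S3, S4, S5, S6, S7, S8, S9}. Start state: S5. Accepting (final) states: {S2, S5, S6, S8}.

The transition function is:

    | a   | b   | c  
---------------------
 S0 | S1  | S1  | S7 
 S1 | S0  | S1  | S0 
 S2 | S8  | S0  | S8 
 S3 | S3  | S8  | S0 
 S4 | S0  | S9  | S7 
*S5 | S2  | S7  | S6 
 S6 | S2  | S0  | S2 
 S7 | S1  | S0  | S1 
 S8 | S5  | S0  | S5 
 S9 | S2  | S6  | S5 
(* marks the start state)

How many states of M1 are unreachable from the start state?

BFS from S5 reaches {S0, S1, S2, S5, S6, S7, S8}; the 3 state(s) S3, S4, S9 are never visited.

3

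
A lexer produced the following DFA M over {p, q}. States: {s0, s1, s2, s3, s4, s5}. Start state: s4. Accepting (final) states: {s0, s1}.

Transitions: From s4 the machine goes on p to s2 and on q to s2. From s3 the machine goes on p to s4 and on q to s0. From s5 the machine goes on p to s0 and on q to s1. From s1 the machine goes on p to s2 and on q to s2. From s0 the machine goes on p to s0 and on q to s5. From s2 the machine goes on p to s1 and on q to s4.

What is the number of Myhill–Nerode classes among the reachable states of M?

3

States {s0,s3,s5} cannot be reached from the start state, so discard them.
Initial partition by acceptance: {s1} | {s2,s4}.
Refine {s2,s4} on symbol p: members go to different blocks, giving {s2} and {s4}.
Stable partition: {s1} | {s2} | {s4} — 3 equivalence classes.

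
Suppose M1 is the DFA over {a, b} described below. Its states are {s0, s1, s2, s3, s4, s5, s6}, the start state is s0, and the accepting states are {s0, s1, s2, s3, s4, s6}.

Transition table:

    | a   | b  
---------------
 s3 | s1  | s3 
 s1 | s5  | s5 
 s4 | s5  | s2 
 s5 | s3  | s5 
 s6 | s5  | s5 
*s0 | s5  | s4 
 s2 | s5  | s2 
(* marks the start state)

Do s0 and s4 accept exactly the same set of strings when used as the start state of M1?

Reachable states from the start: {s0,s1,s2,s3,s4,s5}. Unreachable: {s6} — drop them.
Start with accepting vs non-accepting: {s0,s1,s2,s3,s4} | {s5}.
Refine {s0,s1,s2,s3,s4} on symbol a: members go to different blocks, giving {s0,s1,s2,s4} and {s3}.
On input b, block {s0,s1,s2,s4} splits into {s0,s2,s4} and {s1}.
Stable partition: {s0,s2,s4} | {s5} | {s3} | {s1} — 4 equivalence classes.
s0 and s4 lie in the same block of the stable partition, so they are equivalent — no string distinguishes them.

Yes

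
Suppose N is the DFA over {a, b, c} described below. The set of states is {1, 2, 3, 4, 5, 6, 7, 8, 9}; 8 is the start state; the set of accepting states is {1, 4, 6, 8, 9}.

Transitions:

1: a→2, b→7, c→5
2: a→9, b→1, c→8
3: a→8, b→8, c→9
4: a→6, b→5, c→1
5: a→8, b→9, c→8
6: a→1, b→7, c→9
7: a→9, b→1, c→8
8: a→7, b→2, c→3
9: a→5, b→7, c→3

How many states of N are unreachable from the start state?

2

BFS from 8 reaches {1, 2, 3, 5, 7, 8, 9}; the 2 state(s) 4, 6 are never visited.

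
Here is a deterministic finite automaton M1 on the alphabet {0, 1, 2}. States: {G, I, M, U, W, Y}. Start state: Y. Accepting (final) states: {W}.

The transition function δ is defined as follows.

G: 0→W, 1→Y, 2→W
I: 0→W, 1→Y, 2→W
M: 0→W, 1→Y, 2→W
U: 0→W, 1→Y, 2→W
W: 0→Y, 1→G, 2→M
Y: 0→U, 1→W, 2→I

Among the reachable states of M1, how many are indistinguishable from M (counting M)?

4

All states are reachable from the start state.
P0 = {W} | {G,I,M,U,Y}.
On input 0, block {G,I,M,U,Y} splits into {G,I,M,U} and {Y}.
Stable partition: {W} | {G,I,M,U} | {Y} — 3 equivalence classes.
State M belongs to the block {G,I,M,U}, which has 4 states.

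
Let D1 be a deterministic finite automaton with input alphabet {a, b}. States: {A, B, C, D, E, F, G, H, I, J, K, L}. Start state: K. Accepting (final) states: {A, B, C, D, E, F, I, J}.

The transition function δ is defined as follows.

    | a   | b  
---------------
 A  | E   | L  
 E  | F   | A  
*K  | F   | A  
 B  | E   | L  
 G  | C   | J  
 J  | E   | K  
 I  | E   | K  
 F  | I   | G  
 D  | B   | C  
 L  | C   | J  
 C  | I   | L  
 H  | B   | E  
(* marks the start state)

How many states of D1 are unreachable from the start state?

No path from K leads to B, D, H; the other 9 states are all reachable.

3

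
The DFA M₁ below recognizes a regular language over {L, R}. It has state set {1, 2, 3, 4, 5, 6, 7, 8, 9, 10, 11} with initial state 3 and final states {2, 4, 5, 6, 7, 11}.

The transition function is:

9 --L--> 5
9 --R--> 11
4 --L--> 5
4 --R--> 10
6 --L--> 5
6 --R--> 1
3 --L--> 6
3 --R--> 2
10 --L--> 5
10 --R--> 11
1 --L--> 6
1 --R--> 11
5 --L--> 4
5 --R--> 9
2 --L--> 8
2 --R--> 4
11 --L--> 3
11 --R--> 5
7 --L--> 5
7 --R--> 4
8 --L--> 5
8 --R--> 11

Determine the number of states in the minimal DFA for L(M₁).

3

States {7} cannot be reached from the start state, so discard them.
Start with accepting vs non-accepting: {2,4,5,6,11} | {1,3,8,9,10}.
Refine {2,4,5,6,11} on symbol L: members go to different blocks, giving {4,5,6} and {2,11}.
No further refinement is possible. Final partition (3 blocks): {4,5,6} | {1,3,8,9,10} | {2,11}.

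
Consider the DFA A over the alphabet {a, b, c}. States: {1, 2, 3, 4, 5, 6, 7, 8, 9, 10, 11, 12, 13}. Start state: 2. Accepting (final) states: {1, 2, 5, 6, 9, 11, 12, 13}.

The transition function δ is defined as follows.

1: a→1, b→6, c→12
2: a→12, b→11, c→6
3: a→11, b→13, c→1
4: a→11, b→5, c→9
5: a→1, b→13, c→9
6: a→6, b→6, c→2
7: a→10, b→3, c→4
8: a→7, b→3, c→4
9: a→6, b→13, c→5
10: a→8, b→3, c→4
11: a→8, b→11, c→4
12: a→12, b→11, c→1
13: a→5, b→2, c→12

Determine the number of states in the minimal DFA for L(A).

All states are reachable from the start state.
Initial partition by acceptance: {1,2,5,6,9,11,12,13} | {3,4,7,8,10}.
Refine {1,2,5,6,9,11,12,13} on symbol a: members go to different blocks, giving {1,2,5,6,9,12,13} and {11}.
Refine {1,2,5,6,9,12,13} on symbol b: members go to different blocks, giving {1,5,6,9,13} and {2,12}.
Refine {1,5,6,9,13} on symbol b: members go to different blocks, giving {1,5,6,9} and {13}.
On input b, block {1,5,6,9} splits into {1,6} and {5,9}.
On input a, block {3,4,7,8,10} splits into {7,8,10} and {3,4}.
Refine {3,4} on symbol b: members go to different blocks, giving {3} and {4}.
Stable partition: {1,6} | {7,8,10} | {11} | {2,12} | {13} | {5,9} | {3} | {4} — 8 equivalence classes.

8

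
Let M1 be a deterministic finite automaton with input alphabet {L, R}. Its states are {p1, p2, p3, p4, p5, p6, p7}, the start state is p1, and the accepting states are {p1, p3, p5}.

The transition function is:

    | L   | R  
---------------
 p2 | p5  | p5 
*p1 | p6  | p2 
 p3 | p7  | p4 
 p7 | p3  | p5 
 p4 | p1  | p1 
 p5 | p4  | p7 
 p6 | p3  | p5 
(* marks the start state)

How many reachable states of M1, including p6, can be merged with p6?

All states are reachable from the start state.
Start with accepting vs non-accepting: {p1,p3,p5} | {p2,p4,p6,p7}.
No further refinement is possible. Final partition (2 blocks): {p1,p3,p5} | {p2,p4,p6,p7}.
The equivalence class containing p6 is {p2,p4,p6,p7}, of size 4.

4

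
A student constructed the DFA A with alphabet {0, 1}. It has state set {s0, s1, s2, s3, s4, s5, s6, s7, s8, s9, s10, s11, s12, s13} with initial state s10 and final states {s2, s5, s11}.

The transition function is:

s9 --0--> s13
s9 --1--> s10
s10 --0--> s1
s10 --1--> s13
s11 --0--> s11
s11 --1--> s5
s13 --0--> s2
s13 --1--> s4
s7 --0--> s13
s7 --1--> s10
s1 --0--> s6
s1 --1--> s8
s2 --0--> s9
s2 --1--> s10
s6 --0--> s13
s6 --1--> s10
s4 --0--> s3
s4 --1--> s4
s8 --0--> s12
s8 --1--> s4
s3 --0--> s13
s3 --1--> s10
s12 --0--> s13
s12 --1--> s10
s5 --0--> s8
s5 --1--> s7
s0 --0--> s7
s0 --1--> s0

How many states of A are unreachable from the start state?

BFS from s10 reaches {s1, s2, s3, s4, s6, s8, s9, s10, s12, s13}; the 4 state(s) s0, s5, s7, s11 are never visited.

4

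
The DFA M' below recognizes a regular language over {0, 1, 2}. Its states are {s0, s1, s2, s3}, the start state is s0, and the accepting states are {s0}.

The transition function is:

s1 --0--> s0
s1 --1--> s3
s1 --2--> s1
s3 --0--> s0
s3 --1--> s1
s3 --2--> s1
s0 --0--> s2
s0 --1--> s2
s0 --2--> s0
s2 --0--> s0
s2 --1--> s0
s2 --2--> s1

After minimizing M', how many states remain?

All states are reachable from the start state.
Initial partition by acceptance: {s0} | {s1,s2,s3}.
Split {s1,s2,s3} by δ(·,1) → {s1,s3} and {s2}.
No further refinement is possible. Final partition (3 blocks): {s0} | {s1,s3} | {s2}.

3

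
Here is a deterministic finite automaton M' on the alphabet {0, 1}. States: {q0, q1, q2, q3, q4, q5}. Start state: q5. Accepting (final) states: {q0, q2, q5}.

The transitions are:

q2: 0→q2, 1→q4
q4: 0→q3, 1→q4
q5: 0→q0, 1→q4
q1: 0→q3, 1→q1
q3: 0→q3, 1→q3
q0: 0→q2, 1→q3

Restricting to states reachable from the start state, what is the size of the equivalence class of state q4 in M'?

2

Reachable states from the start: {q0,q2,q3,q4,q5}. Unreachable: {q1} — drop them.
Initial partition by acceptance: {q0,q2,q5} | {q3,q4}.
Stable partition: {q0,q2,q5} | {q3,q4} — 2 equivalence classes.
The equivalence class containing q4 is {q3,q4}, of size 2.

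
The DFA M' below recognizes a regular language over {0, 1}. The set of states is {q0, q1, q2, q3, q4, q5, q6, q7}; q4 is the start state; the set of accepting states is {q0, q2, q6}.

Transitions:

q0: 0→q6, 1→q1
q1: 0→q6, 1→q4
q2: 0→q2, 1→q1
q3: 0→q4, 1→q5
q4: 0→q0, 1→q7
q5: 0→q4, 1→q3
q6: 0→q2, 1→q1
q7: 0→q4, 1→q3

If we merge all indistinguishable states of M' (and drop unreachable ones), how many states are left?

4

P0 = {q0,q2,q6} | {q1,q3,q4,q5,q7}.
Split {q1,q3,q4,q5,q7} by δ(·,0) → {q3,q5,q7} and {q1,q4}.
Split {q1,q4} by δ(·,1) → {q1} and {q4}.
No further refinement is possible. Final partition (4 blocks): {q0,q2,q6} | {q3,q5,q7} | {q1} | {q4}.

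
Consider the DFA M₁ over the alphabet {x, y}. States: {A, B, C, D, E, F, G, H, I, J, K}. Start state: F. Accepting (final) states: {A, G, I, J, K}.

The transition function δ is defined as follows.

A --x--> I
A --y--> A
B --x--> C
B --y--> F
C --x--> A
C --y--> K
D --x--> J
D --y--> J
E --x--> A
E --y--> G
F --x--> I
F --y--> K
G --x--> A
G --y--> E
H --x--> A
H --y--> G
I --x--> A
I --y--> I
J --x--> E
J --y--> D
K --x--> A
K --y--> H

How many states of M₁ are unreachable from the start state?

4

BFS from F reaches {A, E, F, G, H, I, K}; the 4 state(s) B, C, D, J are never visited.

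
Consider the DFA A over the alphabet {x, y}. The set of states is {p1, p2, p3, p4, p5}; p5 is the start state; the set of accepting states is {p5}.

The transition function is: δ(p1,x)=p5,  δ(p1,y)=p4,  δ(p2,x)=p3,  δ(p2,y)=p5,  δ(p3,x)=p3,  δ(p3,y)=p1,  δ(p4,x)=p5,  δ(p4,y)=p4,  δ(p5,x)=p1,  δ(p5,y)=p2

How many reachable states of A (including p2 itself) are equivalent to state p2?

Every state is reachable, so we keep all 5.
P0 = {p5} | {p1,p2,p3,p4}.
On input x, block {p1,p2,p3,p4} splits into {p1,p4} and {p2,p3}.
On input y, block {p2,p3} splits into {p2} and {p3}.
The partition is now stable with 4 blocks: {p5} | {p1,p4} | {p2} | {p3}.
State p2 belongs to the block {p2}, which has 1 states.

1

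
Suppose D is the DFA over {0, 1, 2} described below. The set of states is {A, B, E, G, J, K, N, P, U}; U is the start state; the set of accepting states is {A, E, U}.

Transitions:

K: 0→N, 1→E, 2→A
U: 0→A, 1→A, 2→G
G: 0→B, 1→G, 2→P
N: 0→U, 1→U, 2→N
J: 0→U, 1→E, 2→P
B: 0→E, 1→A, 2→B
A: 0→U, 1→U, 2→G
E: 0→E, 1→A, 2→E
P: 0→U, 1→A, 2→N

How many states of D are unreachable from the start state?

2

No path from U leads to J, K; the other 7 states are all reachable.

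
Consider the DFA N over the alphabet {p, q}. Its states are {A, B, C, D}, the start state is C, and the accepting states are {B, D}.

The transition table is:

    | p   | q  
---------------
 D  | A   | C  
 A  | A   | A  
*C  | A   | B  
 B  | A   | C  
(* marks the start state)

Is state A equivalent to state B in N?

Reachable states from the start: {A,B,C}. Unreachable: {D} — drop them.
P0 = {B} | {A,C}.
Refine {A,C} on symbol q: members go to different blocks, giving {A} and {C}.
Stable partition: {B} | {A} | {C} — 3 equivalence classes.
A and B end up in different blocks, so they are distinguishable. For instance, the string 'ε' is accepted from only B.

No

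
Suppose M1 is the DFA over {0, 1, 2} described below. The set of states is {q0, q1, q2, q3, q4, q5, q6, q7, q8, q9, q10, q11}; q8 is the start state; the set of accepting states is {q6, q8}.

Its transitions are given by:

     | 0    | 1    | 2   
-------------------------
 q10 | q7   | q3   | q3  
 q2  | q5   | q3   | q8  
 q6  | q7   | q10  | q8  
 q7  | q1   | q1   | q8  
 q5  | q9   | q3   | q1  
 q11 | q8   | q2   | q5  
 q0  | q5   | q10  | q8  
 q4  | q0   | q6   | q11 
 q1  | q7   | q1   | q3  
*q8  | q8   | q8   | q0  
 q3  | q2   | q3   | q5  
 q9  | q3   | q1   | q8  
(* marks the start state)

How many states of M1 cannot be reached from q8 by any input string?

No path from q8 leads to q4, q6, q11; the other 9 states are all reachable.

3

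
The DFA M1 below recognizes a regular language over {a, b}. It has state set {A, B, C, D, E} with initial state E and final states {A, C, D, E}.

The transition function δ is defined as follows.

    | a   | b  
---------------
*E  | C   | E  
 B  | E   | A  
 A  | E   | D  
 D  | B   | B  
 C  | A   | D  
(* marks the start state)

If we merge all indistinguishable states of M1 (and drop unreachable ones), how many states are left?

5

All states are reachable from the start state.
Initial partition by acceptance: {A,C,D,E} | {B}.
Refine {A,C,D,E} on symbol a: members go to different blocks, giving {A,C,E} and {D}.
On input b, block {A,C,E} splits into {A,C} and {E}.
Refine {A,C} on symbol a: members go to different blocks, giving {A} and {C}.
No further refinement is possible. Final partition (5 blocks): {A} | {B} | {D} | {E} | {C}.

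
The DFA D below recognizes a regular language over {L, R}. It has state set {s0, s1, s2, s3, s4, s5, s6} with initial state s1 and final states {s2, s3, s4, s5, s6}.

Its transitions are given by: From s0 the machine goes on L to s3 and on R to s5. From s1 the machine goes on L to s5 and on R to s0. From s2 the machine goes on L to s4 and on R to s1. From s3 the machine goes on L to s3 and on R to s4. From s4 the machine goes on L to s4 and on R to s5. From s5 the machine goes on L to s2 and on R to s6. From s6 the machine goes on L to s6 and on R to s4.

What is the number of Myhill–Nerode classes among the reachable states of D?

P0 = {s2,s3,s4,s5,s6} | {s0,s1}.
On input R, block {s2,s3,s4,s5,s6} splits into {s3,s4,s5,s6} and {s2}.
Refine {s3,s4,s5,s6} on symbol L: members go to different blocks, giving {s3,s4,s6} and {s5}.
On input R, block {s3,s4,s6} splits into {s3,s6} and {s4}.
Split {s0,s1} by δ(·,L) → {s0} and {s1}.
The partition is now stable with 6 blocks: {s3,s6} | {s0} | {s2} | {s5} | {s4} | {s1}.

6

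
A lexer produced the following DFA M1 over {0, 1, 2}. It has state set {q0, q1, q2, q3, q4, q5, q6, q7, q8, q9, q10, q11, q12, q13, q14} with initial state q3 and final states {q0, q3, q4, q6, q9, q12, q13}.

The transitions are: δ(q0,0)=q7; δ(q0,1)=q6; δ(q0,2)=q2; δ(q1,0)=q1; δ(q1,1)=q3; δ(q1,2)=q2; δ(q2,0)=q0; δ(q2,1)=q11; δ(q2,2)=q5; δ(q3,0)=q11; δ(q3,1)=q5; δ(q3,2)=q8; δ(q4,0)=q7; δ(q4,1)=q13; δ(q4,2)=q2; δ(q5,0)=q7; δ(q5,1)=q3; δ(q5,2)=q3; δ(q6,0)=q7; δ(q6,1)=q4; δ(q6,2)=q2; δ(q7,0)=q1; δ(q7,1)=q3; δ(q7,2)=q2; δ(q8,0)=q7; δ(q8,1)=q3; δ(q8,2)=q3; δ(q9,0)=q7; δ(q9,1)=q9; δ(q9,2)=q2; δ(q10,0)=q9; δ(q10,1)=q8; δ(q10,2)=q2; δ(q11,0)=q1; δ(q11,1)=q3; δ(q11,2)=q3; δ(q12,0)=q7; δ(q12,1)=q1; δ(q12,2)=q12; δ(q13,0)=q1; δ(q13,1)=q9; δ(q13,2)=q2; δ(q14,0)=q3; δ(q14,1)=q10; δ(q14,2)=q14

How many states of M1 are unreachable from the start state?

3

No path from q3 leads to q10, q12, q14; the other 12 states are all reachable.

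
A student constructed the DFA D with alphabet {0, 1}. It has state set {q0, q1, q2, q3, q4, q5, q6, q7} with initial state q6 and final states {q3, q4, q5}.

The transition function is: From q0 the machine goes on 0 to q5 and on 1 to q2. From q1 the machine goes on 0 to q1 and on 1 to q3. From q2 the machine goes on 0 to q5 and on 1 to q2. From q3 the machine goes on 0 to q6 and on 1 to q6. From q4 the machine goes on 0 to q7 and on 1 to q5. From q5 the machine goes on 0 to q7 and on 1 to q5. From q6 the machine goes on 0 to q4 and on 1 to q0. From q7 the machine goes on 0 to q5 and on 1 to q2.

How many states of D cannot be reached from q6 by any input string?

2

No path from q6 leads to q1, q3; the other 6 states are all reachable.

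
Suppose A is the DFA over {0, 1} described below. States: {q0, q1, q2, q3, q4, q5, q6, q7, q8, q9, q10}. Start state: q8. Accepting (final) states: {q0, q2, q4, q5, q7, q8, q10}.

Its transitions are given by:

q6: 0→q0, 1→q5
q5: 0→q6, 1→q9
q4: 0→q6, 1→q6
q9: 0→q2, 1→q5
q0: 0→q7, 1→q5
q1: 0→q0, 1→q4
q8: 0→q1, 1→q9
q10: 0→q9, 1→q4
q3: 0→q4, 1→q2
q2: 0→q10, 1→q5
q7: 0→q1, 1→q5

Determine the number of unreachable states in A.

1

No path from q8 leads to q3; the other 10 states are all reachable.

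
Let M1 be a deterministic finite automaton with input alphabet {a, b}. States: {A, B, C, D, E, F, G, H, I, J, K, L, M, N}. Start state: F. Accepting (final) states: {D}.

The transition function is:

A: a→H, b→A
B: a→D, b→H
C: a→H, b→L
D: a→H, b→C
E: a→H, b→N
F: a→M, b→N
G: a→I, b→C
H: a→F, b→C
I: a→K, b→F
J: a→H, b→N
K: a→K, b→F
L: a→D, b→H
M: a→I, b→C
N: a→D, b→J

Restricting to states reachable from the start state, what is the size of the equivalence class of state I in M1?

2

States {A,B,E,G} cannot be reached from the start state, so discard them.
Start with accepting vs non-accepting: {D} | {C,F,H,I,J,K,L,M,N}.
Split {C,F,H,I,J,K,L,M,N} by δ(·,a) → {C,F,H,I,J,K,M} and {L,N}.
On input b, block {C,F,H,I,J,K,M} splits into {H,I,K,M} and {C,F,J}.
Split {H,I,K,M} by δ(·,a) → {I,K,M} and {H}.
Split {L,N} by δ(·,b) → {L} and {N}.
Refine {C,F,J} on symbol a: members go to different blocks, giving {C,J} and {F}.
Refine {I,K,M} on symbol b: members go to different blocks, giving {I,K} and {M}.
Split {C,J} by δ(·,b) → {C} and {J}.
No further refinement is possible. Final partition (9 blocks): {D} | {I,K} | {L} | {C} | {H} | {N} | {F} | {M} | {J}.
State I belongs to the block {I,K}, which has 2 states.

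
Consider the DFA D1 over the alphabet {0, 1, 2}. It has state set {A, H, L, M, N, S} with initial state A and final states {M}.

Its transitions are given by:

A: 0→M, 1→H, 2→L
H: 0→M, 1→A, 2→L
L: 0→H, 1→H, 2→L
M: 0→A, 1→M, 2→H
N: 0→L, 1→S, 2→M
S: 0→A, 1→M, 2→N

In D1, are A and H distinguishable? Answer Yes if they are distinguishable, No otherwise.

No

States {N,S} cannot be reached from the start state, so discard them.
Start with accepting vs non-accepting: {M} | {A,H,L}.
On input 0, block {A,H,L} splits into {A,H} and {L}.
Stable partition: {M} | {A,H} | {L} — 3 equivalence classes.
A and H lie in the same block of the stable partition, so they are equivalent — no string distinguishes them.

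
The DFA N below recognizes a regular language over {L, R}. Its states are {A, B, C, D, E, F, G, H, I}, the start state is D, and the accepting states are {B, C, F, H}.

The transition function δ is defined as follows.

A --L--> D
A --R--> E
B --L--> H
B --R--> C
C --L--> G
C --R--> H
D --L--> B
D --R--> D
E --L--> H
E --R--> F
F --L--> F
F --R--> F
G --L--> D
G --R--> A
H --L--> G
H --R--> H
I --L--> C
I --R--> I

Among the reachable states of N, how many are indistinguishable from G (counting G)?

Reachable states from the start: {A,B,C,D,E,F,G,H}. Unreachable: {I} — drop them.
Start with accepting vs non-accepting: {B,C,F,H} | {A,D,E,G}.
On input L, block {B,C,F,H} splits into {B,F} and {C,H}.
Refine {B,F} on symbol L: members go to different blocks, giving {B} and {F}.
On input L, block {A,D,E,G} splits into {A,G} and {D} and {E}.
Refine {A,G} on symbol R: members go to different blocks, giving {A} and {G}.
The partition is now stable with 7 blocks: {B} | {A} | {C,H} | {F} | {D} | {E} | {G}.
State G belongs to the block {G}, which has 1 states.

1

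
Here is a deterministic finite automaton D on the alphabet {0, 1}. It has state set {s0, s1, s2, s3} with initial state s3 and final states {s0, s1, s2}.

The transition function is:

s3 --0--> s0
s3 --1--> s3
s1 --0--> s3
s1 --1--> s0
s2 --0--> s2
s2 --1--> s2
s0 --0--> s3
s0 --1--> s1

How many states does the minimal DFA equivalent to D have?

Reachable states from the start: {s0,s1,s3}. Unreachable: {s2} — drop them.
Start with accepting vs non-accepting: {s0,s1} | {s3}.
No further refinement is possible. Final partition (2 blocks): {s0,s1} | {s3}.

2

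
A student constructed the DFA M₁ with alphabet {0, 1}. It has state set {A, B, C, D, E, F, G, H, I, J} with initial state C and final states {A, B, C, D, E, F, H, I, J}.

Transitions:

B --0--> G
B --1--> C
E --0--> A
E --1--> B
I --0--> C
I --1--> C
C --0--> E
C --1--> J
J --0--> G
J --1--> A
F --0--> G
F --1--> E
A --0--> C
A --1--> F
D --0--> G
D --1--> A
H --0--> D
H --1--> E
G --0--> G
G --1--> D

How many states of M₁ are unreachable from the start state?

BFS from C reaches {A, B, C, D, E, F, G, J}; the 2 state(s) H, I are never visited.

2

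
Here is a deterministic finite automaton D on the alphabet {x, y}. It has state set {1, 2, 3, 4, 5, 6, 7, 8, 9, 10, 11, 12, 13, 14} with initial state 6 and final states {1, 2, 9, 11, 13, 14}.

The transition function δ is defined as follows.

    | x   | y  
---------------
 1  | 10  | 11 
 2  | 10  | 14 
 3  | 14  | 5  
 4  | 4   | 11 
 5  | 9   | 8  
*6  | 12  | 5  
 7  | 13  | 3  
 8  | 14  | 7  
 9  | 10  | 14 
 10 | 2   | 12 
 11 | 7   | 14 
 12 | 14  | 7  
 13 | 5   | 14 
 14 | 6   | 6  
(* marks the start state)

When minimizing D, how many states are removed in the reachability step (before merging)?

3

BFS from 6 reaches {2, 3, 5, 6, 7, 8, 9, 10, 12, 13, 14}; the 3 state(s) 1, 4, 11 are never visited.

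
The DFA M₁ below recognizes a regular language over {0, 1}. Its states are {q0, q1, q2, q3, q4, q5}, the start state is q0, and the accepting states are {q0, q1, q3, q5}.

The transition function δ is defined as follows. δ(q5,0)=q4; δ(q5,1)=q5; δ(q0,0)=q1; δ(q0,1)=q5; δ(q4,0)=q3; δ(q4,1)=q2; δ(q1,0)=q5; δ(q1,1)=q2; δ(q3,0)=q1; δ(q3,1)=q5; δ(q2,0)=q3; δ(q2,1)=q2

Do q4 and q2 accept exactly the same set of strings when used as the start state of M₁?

Yes

All states are reachable from the start state.
Initial partition by acceptance: {q0,q1,q3,q5} | {q2,q4}.
Split {q0,q1,q3,q5} by δ(·,0) → {q0,q1,q3} and {q5}.
Refine {q0,q1,q3} on symbol 0: members go to different blocks, giving {q0,q3} and {q1}.
No further refinement is possible. Final partition (4 blocks): {q0,q3} | {q2,q4} | {q5} | {q1}.
q4 and q2 lie in the same block of the stable partition, so they are equivalent — no string distinguishes them.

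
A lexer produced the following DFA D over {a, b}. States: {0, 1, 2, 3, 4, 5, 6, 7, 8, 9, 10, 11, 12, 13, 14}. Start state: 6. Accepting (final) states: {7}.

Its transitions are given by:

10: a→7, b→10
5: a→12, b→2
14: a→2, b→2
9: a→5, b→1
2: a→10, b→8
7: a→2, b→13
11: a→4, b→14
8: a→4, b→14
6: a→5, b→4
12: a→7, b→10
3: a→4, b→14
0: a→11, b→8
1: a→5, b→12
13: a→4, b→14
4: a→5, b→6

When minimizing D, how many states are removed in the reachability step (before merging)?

No path from 6 leads to 0, 1, 3, 9, 11; the other 10 states are all reachable.

5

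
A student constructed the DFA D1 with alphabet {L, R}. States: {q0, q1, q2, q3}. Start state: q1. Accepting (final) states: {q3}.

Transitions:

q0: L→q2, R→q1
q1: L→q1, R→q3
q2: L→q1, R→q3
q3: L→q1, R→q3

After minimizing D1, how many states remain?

2

First remove the unreachable states {q0,q2}; 2 states remain.
Initial partition by acceptance: {q3} | {q1}.
Stable partition: {q3} | {q1} — 2 equivalence classes.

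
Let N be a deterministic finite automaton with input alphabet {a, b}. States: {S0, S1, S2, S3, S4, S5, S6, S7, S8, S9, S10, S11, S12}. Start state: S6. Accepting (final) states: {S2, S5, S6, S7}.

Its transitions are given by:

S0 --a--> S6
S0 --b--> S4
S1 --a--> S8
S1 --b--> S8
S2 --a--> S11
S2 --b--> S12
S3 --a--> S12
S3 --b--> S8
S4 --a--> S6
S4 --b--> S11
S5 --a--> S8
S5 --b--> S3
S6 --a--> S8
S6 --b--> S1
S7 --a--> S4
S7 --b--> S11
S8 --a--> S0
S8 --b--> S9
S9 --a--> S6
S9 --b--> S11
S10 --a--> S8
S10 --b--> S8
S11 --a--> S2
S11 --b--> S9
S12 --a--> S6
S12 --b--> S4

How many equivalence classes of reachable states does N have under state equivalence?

7

States {S3,S5,S7,S10} cannot be reached from the start state, so discard them.
P0 = {S2,S6} | {S0,S1,S4,S8,S9,S11,S12}.
On input a, block {S0,S1,S4,S8,S9,S11,S12} splits into {S0,S4,S9,S11,S12} and {S1,S8}.
Refine {S2,S6} on symbol a: members go to different blocks, giving {S2} and {S6}.
Refine {S0,S4,S9,S11,S12} on symbol a: members go to different blocks, giving {S0,S4,S9,S12} and {S11}.
On input b, block {S0,S4,S9,S12} splits into {S0,S12} and {S4,S9}.
On input a, block {S1,S8} splits into {S1} and {S8}.
Stable partition: {S2} | {S0,S12} | {S1} | {S6} | {S11} | {S4,S9} | {S8} — 7 equivalence classes.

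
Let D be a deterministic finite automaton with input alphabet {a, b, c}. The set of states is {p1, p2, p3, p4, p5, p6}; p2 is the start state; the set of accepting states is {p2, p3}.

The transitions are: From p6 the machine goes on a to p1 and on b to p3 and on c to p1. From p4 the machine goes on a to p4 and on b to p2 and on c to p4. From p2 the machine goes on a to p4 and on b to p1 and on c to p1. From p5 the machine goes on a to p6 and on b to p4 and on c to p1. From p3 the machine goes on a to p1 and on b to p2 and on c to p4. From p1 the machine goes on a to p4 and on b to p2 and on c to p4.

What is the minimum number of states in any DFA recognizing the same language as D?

2

Reachable states from the start: {p1,p2,p4}. Unreachable: {p3,p5,p6} — drop them.
Start with accepting vs non-accepting: {p2} | {p1,p4}.
The partition is now stable with 2 blocks: {p2} | {p1,p4}.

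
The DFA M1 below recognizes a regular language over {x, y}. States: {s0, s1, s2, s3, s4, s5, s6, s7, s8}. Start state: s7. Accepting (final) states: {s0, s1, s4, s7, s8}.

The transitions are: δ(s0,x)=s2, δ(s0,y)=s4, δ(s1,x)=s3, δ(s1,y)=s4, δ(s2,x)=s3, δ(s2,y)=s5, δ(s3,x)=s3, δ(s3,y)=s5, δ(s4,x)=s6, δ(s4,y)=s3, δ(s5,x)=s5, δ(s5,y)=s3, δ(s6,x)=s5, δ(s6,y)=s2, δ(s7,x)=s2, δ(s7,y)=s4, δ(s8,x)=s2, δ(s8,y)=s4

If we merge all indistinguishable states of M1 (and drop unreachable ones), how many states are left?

Reachable states from the start: {s2,s3,s4,s5,s6,s7}. Unreachable: {s0,s1,s8} — drop them.
Initial partition by acceptance: {s4,s7} | {s2,s3,s5,s6}.
Refine {s4,s7} on symbol y: members go to different blocks, giving {s4} and {s7}.
No further refinement is possible. Final partition (3 blocks): {s4} | {s2,s3,s5,s6} | {s7}.

3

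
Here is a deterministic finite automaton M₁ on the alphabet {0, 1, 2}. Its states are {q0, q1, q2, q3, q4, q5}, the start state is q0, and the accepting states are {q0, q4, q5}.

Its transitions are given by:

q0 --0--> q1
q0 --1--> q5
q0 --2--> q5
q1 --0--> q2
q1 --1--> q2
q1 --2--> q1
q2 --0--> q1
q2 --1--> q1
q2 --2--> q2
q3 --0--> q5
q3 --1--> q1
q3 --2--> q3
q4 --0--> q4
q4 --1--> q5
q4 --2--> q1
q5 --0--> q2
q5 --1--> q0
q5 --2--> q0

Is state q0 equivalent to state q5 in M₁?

Yes

States {q3,q4} cannot be reached from the start state, so discard them.
Initial partition by acceptance: {q0,q5} | {q1,q2}.
Stable partition: {q0,q5} | {q1,q2} — 2 equivalence classes.
q0 and q5 lie in the same block of the stable partition, so they are equivalent — no string distinguishes them.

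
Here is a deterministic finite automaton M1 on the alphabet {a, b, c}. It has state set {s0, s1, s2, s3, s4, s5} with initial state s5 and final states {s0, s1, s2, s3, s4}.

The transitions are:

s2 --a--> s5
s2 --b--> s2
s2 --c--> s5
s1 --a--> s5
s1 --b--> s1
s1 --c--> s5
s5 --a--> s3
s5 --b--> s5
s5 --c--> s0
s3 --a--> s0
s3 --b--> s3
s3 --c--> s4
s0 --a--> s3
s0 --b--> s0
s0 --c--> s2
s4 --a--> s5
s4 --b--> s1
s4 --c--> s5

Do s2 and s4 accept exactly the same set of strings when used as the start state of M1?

Start with accepting vs non-accepting: {s0,s1,s2,s3,s4} | {s5}.
Refine {s0,s1,s2,s3,s4} on symbol a: members go to different blocks, giving {s1,s2,s4} and {s0,s3}.
Stable partition: {s1,s2,s4} | {s5} | {s0,s3} — 3 equivalence classes.
s2 and s4 lie in the same block of the stable partition, so they are equivalent — no string distinguishes them.

Yes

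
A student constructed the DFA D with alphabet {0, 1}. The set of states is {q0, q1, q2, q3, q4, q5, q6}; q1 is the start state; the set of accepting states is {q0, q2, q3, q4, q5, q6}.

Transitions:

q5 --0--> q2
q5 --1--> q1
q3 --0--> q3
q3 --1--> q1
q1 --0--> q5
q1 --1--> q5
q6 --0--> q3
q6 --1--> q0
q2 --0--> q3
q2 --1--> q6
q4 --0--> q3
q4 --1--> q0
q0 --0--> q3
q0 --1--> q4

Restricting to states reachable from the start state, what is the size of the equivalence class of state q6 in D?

Every state is reachable, so we keep all 7.
Initial partition by acceptance: {q0,q2,q3,q4,q5,q6} | {q1}.
Refine {q0,q2,q3,q4,q5,q6} on symbol 1: members go to different blocks, giving {q0,q2,q4,q6} and {q3,q5}.
Split {q3,q5} by δ(·,0) → {q3} and {q5}.
No further refinement is possible. Final partition (4 blocks): {q0,q2,q4,q6} | {q1} | {q3} | {q5}.
The equivalence class containing q6 is {q0,q2,q4,q6}, of size 4.

4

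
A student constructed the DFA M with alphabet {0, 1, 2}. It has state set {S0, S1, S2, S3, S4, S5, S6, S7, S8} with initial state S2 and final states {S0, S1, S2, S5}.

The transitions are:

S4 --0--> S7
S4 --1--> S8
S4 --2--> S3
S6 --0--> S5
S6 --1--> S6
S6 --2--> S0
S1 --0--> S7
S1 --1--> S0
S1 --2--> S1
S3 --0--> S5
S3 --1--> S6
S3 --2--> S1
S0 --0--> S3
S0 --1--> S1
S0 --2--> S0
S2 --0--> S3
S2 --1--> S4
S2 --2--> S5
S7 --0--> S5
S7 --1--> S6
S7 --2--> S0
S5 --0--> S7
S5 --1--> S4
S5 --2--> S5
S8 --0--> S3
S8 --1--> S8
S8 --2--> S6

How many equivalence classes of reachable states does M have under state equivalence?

P0 = {S0,S1,S2,S5} | {S3,S4,S6,S7,S8}.
On input 1, block {S0,S1,S2,S5} splits into {S0,S1} and {S2,S5}.
Refine {S3,S4,S6,S7,S8} on symbol 0: members go to different blocks, giving {S3,S6,S7} and {S4,S8}.
Stable partition: {S0,S1} | {S3,S6,S7} | {S2,S5} | {S4,S8} — 4 equivalence classes.

4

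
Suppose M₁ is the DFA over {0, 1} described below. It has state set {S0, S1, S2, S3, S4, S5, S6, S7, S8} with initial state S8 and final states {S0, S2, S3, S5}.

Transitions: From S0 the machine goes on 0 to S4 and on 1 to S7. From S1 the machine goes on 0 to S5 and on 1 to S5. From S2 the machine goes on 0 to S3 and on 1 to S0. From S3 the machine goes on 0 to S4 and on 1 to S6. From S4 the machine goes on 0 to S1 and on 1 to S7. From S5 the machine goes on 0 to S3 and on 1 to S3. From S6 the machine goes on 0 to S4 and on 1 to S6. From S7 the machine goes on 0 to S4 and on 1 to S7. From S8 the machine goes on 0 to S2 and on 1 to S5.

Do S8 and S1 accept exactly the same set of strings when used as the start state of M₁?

Yes

Every state is reachable, so we keep all 9.
Start with accepting vs non-accepting: {S0,S2,S3,S5} | {S1,S4,S6,S7,S8}.
Refine {S0,S2,S3,S5} on symbol 0: members go to different blocks, giving {S0,S3} and {S2,S5}.
Split {S1,S4,S6,S7,S8} by δ(·,0) → {S4,S6,S7} and {S1,S8}.
Split {S4,S6,S7} by δ(·,0) → {S6,S7} and {S4}.
Stable partition: {S0,S3} | {S6,S7} | {S2,S5} | {S1,S8} | {S4} — 5 equivalence classes.
S8 and S1 lie in the same block of the stable partition, so they are equivalent — no string distinguishes them.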